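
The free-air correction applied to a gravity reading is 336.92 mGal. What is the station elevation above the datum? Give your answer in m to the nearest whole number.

h = 336.92 / 0.3086 = 1091.77 m

1092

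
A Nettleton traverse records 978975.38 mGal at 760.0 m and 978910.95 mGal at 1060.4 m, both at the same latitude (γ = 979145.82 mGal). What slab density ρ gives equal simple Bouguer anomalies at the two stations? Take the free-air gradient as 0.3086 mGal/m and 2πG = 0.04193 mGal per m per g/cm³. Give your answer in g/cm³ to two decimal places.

2.24

Δg_obs = 978910.95 − 978975.38 = -64.43 mGal over Δh = 1060.4 − 760.0 = 300.4 m
Equal Bouguer anomalies ⇒ Δg_obs + (0.3086 − 0.04193ρ)·Δh = 0
0.3086 − 0.04193ρ = −Δg_obs/Δh = 0.21448
ρ = (0.3086 − 0.21448) / 0.04193 = 2.24 g/cm³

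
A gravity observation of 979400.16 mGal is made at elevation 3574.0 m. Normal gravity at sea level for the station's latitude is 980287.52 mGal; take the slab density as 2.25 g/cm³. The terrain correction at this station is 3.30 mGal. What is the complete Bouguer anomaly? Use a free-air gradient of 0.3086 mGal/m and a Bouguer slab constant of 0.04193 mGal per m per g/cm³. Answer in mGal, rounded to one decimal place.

-118.3

Free-air correction = 0.3086 × 3574.0 = 1102.94 mGal
Free-air anomaly = 979400.16 − 980287.52 + (1102.94) = 215.58 mGal
Bouguer slab correction = 0.04193 × 2.25 × 3574.0 = 337.18 mGal
Simple Bouguer anomaly = 215.58 − (337.18) = -121.60 mGal
Complete Bouguer anomaly = -121.60 + 3.30 = -118.30 mGal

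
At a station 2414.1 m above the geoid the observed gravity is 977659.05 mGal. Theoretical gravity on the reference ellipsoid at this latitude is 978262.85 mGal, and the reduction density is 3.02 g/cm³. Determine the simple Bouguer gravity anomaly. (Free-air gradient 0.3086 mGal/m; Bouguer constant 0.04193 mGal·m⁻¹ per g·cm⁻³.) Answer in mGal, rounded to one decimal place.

-164.5

Free-air correction = 0.3086 × 2414.1 = 744.99 mGal
Free-air anomaly = 977659.05 − 978262.85 + (744.99) = 141.19 mGal
Bouguer slab correction = 0.04193 × 3.02 × 2414.1 = 305.69 mGal
Simple Bouguer anomaly = 141.19 − (305.69) = -164.50 mGal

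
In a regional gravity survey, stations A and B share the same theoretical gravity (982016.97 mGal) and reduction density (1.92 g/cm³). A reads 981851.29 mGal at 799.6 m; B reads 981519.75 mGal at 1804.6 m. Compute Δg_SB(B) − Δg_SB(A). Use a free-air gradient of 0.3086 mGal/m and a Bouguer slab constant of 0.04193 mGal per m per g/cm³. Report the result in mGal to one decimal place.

Δg_SB(A) = 981851.29 − 982016.97 + 0.3086×799.6 − 0.04193×1.92×799.6 = 16.70 mGal
Δg_SB(B) = 981519.75 − 982016.97 + 0.3086×1804.6 − 0.04193×1.92×1804.6 = -85.60 mGal
Difference = -85.60 − (16.70) = -102.30 mGal

-102.3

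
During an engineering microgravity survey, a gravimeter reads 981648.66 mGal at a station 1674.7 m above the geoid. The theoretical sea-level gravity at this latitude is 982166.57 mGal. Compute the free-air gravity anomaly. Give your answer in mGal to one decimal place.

Free-air correction = 0.3086 × 1674.7 = 516.81 mGal
Free-air anomaly = 981648.66 − 982166.57 + (516.81) = -1.10 mGal

-1.1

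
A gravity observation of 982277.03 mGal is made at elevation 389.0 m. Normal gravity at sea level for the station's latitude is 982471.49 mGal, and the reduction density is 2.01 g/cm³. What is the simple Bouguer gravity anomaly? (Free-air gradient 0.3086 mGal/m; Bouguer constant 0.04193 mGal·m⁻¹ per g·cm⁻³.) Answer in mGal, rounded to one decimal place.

-107.2

Free-air correction = 0.3086 × 389.0 = 120.05 mGal
Free-air anomaly = 982277.03 − 982471.49 + (120.05) = -74.41 mGal
Bouguer slab correction = 0.04193 × 2.01 × 389.0 = 32.78 mGal
Simple Bouguer anomaly = -74.41 − (32.78) = -107.19 mGal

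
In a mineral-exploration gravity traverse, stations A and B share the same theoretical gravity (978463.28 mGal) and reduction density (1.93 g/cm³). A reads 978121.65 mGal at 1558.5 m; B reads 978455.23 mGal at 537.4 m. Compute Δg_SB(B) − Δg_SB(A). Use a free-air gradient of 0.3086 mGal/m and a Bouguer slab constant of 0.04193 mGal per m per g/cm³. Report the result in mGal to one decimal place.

101.1

Δg_SB(A) = 978121.65 − 978463.28 + 0.3086×1558.5 − 0.04193×1.93×1558.5 = 13.20 mGal
Δg_SB(B) = 978455.23 − 978463.28 + 0.3086×537.4 − 0.04193×1.93×537.4 = 114.30 mGal
Difference = 114.30 − (13.20) = 101.10 mGal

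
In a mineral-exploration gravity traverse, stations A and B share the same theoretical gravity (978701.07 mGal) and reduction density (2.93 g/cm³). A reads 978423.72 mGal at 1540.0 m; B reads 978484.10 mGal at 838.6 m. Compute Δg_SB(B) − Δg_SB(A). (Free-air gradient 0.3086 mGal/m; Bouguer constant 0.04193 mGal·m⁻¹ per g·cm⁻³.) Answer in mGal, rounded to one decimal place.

Δg_SB(A) = 978423.72 − 978701.07 + 0.3086×1540.0 − 0.04193×2.93×1540.0 = 8.70 mGal
Δg_SB(B) = 978484.10 − 978701.07 + 0.3086×838.6 − 0.04193×2.93×838.6 = -61.20 mGal
Difference = -61.20 − (8.70) = -69.90 mGal

-69.9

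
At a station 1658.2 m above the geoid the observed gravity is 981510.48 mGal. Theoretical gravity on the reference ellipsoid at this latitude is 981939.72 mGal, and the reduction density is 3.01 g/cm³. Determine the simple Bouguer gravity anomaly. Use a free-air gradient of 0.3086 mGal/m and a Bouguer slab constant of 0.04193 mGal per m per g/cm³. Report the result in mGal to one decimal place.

Free-air correction = 0.3086 × 1658.2 = 511.72 mGal
Free-air anomaly = 981510.48 − 981939.72 + (511.72) = 82.48 mGal
Bouguer slab correction = 0.04193 × 3.01 × 1658.2 = 209.28 mGal
Simple Bouguer anomaly = 82.48 − (209.28) = -126.80 mGal

-126.8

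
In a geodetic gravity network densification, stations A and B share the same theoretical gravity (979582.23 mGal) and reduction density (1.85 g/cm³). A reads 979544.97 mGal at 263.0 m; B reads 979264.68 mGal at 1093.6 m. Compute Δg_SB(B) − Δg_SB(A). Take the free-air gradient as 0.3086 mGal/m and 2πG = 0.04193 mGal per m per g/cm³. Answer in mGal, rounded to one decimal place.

Δg_SB(A) = 979544.97 − 979582.23 + 0.3086×263.0 − 0.04193×1.85×263.0 = 23.50 mGal
Δg_SB(B) = 979264.68 − 979582.23 + 0.3086×1093.6 − 0.04193×1.85×1093.6 = -64.90 mGal
Difference = -64.90 − (23.50) = -88.40 mGal

-88.4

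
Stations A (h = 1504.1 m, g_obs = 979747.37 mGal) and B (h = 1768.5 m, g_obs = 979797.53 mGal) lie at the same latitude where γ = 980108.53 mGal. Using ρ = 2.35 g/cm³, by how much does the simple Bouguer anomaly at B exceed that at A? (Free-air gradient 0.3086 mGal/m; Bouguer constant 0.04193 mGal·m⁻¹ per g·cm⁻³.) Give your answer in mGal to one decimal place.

Δg_SB(A) = 979747.37 − 980108.53 + 0.3086×1504.1 − 0.04193×2.35×1504.1 = -45.20 mGal
Δg_SB(B) = 979797.53 − 980108.53 + 0.3086×1768.5 − 0.04193×2.35×1768.5 = 60.50 mGal
Difference = 60.50 − (-45.20) = 105.70 mGal

105.7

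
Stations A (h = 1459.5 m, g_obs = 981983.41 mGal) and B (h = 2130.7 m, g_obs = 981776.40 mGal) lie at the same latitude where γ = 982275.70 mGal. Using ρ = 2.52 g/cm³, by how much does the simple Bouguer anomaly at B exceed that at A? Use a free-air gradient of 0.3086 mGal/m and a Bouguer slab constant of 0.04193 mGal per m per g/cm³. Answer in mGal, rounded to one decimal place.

-70.8

Δg_SB(A) = 981983.41 − 982275.70 + 0.3086×1459.5 − 0.04193×2.52×1459.5 = 3.90 mGal
Δg_SB(B) = 981776.40 − 982275.70 + 0.3086×2130.7 − 0.04193×2.52×2130.7 = -66.90 mGal
Difference = -66.90 − (3.90) = -70.80 mGal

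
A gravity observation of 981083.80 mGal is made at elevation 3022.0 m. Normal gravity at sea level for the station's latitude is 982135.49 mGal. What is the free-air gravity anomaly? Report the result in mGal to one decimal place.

-119.1

Free-air correction = 0.3086 × 3022.0 = 932.59 mGal
Free-air anomaly = 981083.80 − 982135.49 + (932.59) = -119.10 mGal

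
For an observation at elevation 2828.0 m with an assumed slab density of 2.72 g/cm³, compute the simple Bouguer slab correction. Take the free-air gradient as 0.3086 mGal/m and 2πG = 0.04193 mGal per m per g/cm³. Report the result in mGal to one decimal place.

322.5

Bouguer slab correction = 0.04193 × 2.72 × 2828.0 = 322.5 mGal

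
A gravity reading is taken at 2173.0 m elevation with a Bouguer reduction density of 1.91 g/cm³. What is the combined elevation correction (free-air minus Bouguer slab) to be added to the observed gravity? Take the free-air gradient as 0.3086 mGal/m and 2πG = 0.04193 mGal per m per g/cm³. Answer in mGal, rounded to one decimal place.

Combined gradient = 0.3086 − 0.04193 × 1.91 = 0.2285137 mGal/m
Combined elevation correction = 0.2285137 × 2173.0 = 496.6 mGal

496.6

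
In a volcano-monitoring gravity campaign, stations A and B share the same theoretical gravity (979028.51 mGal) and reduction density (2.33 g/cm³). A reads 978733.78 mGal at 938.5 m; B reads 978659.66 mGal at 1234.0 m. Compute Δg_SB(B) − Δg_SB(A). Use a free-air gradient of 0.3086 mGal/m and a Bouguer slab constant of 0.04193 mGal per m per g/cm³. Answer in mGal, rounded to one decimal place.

-11.8

Δg_SB(A) = 978733.78 − 979028.51 + 0.3086×938.5 − 0.04193×2.33×938.5 = -96.80 mGal
Δg_SB(B) = 978659.66 − 979028.51 + 0.3086×1234.0 − 0.04193×2.33×1234.0 = -108.60 mGal
Difference = -108.60 − (-96.80) = -11.80 mGal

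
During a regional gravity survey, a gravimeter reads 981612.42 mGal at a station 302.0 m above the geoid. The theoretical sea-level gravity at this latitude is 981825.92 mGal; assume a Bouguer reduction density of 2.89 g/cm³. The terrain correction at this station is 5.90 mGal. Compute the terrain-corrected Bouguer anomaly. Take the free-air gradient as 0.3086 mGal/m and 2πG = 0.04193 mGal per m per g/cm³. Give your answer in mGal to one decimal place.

-151.0

Free-air correction = 0.3086 × 302.0 = 93.20 mGal
Free-air anomaly = 981612.42 − 981825.92 + (93.20) = -120.30 mGal
Bouguer slab correction = 0.04193 × 2.89 × 302.0 = 36.60 mGal
Simple Bouguer anomaly = -120.30 − (36.60) = -156.90 mGal
Complete Bouguer anomaly = -156.90 + 5.90 = -151.00 mGal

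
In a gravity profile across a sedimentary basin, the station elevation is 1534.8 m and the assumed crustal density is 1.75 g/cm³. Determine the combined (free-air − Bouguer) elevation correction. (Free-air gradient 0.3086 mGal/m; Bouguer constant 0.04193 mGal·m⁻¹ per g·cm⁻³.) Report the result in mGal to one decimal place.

361.0

Combined gradient = 0.3086 − 0.04193 × 1.75 = 0.2352225 mGal/m
Combined elevation correction = 0.2352225 × 1534.8 = 361.0 mGal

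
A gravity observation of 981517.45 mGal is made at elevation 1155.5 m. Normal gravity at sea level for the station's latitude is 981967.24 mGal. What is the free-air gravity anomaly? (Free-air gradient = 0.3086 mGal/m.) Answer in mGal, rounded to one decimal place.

-93.2

Free-air correction = 0.3086 × 1155.5 = 356.59 mGal
Free-air anomaly = 981517.45 − 981967.24 + (356.59) = -93.20 mGal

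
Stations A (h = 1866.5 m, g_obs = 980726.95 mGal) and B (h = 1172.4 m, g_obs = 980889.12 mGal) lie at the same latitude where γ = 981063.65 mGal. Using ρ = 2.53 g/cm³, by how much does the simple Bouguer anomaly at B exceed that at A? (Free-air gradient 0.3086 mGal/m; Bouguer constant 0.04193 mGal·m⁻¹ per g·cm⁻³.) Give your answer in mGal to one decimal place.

21.6

Δg_SB(A) = 980726.95 − 981063.65 + 0.3086×1866.5 − 0.04193×2.53×1866.5 = 41.30 mGal
Δg_SB(B) = 980889.12 − 981063.65 + 0.3086×1172.4 − 0.04193×2.53×1172.4 = 62.90 mGal
Difference = 62.90 − (41.30) = 21.60 mGal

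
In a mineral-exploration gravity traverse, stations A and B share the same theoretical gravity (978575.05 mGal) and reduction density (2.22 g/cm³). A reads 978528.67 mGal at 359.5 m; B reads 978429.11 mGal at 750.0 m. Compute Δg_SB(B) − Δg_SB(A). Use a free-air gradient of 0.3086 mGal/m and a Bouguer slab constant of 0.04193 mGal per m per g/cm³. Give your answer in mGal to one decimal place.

-15.4

Δg_SB(A) = 978528.67 − 978575.05 + 0.3086×359.5 − 0.04193×2.22×359.5 = 31.10 mGal
Δg_SB(B) = 978429.11 − 978575.05 + 0.3086×750.0 − 0.04193×2.22×750.0 = 15.70 mGal
Difference = 15.70 − (31.10) = -15.40 mGal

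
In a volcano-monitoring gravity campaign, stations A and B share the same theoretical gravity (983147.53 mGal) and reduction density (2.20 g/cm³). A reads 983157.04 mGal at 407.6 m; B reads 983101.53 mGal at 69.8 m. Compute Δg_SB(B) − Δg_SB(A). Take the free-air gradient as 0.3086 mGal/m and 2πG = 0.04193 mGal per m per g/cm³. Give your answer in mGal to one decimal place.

-128.6

Δg_SB(A) = 983157.04 − 983147.53 + 0.3086×407.6 − 0.04193×2.20×407.6 = 97.70 mGal
Δg_SB(B) = 983101.53 − 983147.53 + 0.3086×69.8 − 0.04193×2.20×69.8 = -30.90 mGal
Difference = -30.90 − (97.70) = -128.60 mGal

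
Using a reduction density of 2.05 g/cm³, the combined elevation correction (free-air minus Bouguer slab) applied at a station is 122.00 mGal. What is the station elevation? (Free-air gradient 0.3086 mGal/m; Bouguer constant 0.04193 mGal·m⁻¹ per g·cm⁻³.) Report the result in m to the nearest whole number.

Combined gradient = 0.3086 − 0.04193 × 2.05 = 0.2226435 mGal/m
h = 122.00 / 0.2226435 = 547.96 m

548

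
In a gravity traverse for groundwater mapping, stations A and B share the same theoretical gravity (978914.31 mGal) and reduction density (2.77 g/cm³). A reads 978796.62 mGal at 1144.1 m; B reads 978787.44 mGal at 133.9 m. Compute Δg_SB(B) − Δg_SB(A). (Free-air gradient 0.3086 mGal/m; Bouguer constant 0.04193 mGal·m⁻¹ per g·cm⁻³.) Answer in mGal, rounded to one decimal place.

Δg_SB(A) = 978796.62 − 978914.31 + 0.3086×1144.1 − 0.04193×2.77×1144.1 = 102.50 mGal
Δg_SB(B) = 978787.44 − 978914.31 + 0.3086×133.9 − 0.04193×2.77×133.9 = -101.10 mGal
Difference = -101.10 − (102.50) = -203.60 mGal

-203.6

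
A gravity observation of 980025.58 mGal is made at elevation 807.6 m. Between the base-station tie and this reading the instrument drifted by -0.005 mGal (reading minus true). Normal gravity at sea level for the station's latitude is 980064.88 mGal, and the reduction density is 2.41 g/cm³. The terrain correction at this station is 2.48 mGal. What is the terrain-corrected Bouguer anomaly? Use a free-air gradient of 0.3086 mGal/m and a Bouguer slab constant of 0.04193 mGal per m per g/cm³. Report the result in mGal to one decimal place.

130.8

Drift-corrected reading = 980025.58 − (-0.005) = 980025.585 mGal
Free-air correction = 0.3086 × 807.6 = 249.23 mGal
Free-air anomaly = 980025.585 − 980064.88 + (249.23) = 209.935 mGal
Bouguer slab correction = 0.04193 × 2.41 × 807.6 = 81.61 mGal
Simple Bouguer anomaly = 209.935 − (81.61) = 128.325 mGal
Complete Bouguer anomaly = 128.325 + 2.48 = 130.805 mGal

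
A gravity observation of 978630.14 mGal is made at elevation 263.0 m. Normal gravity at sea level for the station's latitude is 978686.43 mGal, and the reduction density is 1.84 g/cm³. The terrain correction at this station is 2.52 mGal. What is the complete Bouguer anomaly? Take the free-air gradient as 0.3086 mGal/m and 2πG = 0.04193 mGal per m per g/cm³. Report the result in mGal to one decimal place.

Free-air correction = 0.3086 × 263.0 = 81.16 mGal
Free-air anomaly = 978630.14 − 978686.43 + (81.16) = 24.87 mGal
Bouguer slab correction = 0.04193 × 1.84 × 263.0 = 20.29 mGal
Simple Bouguer anomaly = 24.87 − (20.29) = 4.58 mGal
Complete Bouguer anomaly = 4.58 + 2.52 = 7.10 mGal

7.1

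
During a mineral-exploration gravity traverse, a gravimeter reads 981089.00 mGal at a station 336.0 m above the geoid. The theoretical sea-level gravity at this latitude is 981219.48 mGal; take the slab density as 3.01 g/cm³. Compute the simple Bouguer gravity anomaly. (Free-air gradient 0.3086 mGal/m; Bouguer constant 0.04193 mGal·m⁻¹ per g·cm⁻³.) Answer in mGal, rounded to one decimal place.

-69.2

Free-air correction = 0.3086 × 336.0 = 103.69 mGal
Free-air anomaly = 981089.00 − 981219.48 + (103.69) = -26.79 mGal
Bouguer slab correction = 0.04193 × 3.01 × 336.0 = 42.41 mGal
Simple Bouguer anomaly = -26.79 − (42.41) = -69.20 mGal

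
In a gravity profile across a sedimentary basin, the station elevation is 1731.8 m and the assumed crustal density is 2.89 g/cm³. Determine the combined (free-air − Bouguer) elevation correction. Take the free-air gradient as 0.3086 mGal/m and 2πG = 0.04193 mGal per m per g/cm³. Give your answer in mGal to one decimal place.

Combined gradient = 0.3086 − 0.04193 × 2.89 = 0.1874223 mGal/m
Combined elevation correction = 0.1874223 × 1731.8 = 324.6 mGal

324.6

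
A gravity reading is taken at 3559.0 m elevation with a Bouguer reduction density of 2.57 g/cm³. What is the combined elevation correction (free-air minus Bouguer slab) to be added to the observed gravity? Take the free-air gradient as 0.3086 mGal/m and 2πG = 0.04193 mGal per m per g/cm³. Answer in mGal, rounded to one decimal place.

Combined gradient = 0.3086 − 0.04193 × 2.57 = 0.2008399 mGal/m
Combined elevation correction = 0.2008399 × 3559.0 = 714.8 mGal

714.8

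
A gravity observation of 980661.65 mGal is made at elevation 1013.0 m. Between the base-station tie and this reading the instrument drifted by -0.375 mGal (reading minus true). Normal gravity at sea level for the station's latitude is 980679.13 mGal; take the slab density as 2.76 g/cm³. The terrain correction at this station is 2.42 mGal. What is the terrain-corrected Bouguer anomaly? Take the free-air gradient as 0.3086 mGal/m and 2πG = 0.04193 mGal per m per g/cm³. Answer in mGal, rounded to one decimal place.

Drift-corrected reading = 980661.65 − (-0.375) = 980662.025 mGal
Free-air correction = 0.3086 × 1013.0 = 312.61 mGal
Free-air anomaly = 980662.025 − 980679.13 + (312.61) = 295.505 mGal
Bouguer slab correction = 0.04193 × 2.76 × 1013.0 = 117.23 mGal
Simple Bouguer anomaly = 295.505 − (117.23) = 178.275 mGal
Complete Bouguer anomaly = 178.275 + 2.42 = 180.695 mGal

180.7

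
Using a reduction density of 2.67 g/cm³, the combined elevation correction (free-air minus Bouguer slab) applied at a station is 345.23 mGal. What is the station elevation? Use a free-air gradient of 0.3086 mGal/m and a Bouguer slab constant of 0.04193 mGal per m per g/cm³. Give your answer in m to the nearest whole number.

Combined gradient = 0.3086 − 0.04193 × 2.67 = 0.1966469 mGal/m
h = 345.23 / 0.1966469 = 1755.58 m

1756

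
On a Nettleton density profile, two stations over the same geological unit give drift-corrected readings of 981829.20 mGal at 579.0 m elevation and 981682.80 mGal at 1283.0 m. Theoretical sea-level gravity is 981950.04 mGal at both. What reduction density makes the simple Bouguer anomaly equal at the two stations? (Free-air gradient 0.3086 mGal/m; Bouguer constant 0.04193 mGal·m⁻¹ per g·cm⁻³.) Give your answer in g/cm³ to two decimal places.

Δg_obs = 981682.80 − 981829.20 = -146.40 mGal over Δh = 1283.0 − 579.0 = 704.0 m
Equal Bouguer anomalies ⇒ Δg_obs + (0.3086 − 0.04193ρ)·Δh = 0
0.3086 − 0.04193ρ = −Δg_obs/Δh = 0.20795
ρ = (0.3086 − 0.20795) / 0.04193 = 2.40 g/cm³

2.40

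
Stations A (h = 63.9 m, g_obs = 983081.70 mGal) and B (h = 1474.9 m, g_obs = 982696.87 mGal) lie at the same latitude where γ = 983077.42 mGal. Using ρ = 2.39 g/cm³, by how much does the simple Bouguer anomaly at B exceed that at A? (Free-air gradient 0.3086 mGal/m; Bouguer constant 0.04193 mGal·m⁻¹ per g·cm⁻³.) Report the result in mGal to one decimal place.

Δg_SB(A) = 983081.70 − 983077.42 + 0.3086×63.9 − 0.04193×2.39×63.9 = 17.60 mGal
Δg_SB(B) = 982696.87 − 983077.42 + 0.3086×1474.9 − 0.04193×2.39×1474.9 = -73.20 mGal
Difference = -73.20 − (17.60) = -90.80 mGal

-90.8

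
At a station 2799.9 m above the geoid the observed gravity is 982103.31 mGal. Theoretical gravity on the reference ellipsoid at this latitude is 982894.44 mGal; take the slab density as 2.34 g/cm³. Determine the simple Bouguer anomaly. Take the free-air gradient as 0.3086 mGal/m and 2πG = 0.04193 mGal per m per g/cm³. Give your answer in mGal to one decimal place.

Free-air correction = 0.3086 × 2799.9 = 864.05 mGal
Free-air anomaly = 982103.31 − 982894.44 + (864.05) = 72.92 mGal
Bouguer slab correction = 0.04193 × 2.34 × 2799.9 = 274.72 mGal
Simple Bouguer anomaly = 72.92 − (274.72) = -201.80 mGal

-201.8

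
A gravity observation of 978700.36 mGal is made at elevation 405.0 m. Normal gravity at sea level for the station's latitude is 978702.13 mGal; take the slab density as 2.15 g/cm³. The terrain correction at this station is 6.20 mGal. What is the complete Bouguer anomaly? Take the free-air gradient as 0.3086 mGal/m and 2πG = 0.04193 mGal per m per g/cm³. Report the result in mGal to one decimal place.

Free-air correction = 0.3086 × 405.0 = 124.98 mGal
Free-air anomaly = 978700.36 − 978702.13 + (124.98) = 123.21 mGal
Bouguer slab correction = 0.04193 × 2.15 × 405.0 = 36.51 mGal
Simple Bouguer anomaly = 123.21 − (36.51) = 86.70 mGal
Complete Bouguer anomaly = 86.70 + 6.20 = 92.90 mGal

92.9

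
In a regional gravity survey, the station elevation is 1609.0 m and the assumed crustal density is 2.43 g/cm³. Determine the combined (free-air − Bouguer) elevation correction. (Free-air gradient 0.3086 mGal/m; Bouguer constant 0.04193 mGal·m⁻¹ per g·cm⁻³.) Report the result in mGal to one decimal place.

332.6

Combined gradient = 0.3086 − 0.04193 × 2.43 = 0.2067101 mGal/m
Combined elevation correction = 0.2067101 × 1609.0 = 332.6 mGal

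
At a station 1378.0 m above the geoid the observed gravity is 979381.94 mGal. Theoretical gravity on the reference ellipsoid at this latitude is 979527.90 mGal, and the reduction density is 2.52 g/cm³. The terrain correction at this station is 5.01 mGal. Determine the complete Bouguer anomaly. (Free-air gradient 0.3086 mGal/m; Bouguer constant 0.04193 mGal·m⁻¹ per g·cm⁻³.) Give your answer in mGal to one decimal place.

138.7

Free-air correction = 0.3086 × 1378.0 = 425.25 mGal
Free-air anomaly = 979381.94 − 979527.90 + (425.25) = 279.29 mGal
Bouguer slab correction = 0.04193 × 2.52 × 1378.0 = 145.60 mGal
Simple Bouguer anomaly = 279.29 − (145.60) = 133.69 mGal
Complete Bouguer anomaly = 133.69 + 5.01 = 138.70 mGal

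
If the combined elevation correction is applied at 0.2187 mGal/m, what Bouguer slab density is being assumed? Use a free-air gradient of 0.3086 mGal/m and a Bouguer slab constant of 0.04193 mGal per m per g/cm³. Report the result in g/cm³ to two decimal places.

0.2187 = 0.3086 − 0.04193 × ρ
ρ = (0.3086 − 0.2187) / 0.04193 = 2.14 g/cm³

2.14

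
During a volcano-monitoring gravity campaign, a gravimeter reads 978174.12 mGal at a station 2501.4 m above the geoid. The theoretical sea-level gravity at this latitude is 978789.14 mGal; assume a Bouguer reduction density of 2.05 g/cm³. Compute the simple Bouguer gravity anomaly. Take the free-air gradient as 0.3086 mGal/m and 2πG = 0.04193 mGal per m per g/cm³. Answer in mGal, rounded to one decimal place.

Free-air correction = 0.3086 × 2501.4 = 771.93 mGal
Free-air anomaly = 978174.12 − 978789.14 + (771.93) = 156.91 mGal
Bouguer slab correction = 0.04193 × 2.05 × 2501.4 = 215.01 mGal
Simple Bouguer anomaly = 156.91 − (215.01) = -58.10 mGal

-58.1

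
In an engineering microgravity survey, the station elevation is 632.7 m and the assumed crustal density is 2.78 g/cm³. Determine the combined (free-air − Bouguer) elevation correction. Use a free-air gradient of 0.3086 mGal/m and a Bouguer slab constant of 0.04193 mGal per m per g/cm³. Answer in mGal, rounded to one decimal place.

Combined gradient = 0.3086 − 0.04193 × 2.78 = 0.1920346 mGal/m
Combined elevation correction = 0.1920346 × 632.7 = 121.5 mGal

121.5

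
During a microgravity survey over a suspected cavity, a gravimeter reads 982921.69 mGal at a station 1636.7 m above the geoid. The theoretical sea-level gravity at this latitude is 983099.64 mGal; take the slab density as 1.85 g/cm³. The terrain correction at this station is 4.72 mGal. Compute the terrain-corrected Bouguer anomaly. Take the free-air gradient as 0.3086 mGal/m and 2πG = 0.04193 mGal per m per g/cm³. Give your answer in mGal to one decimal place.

204.9

Free-air correction = 0.3086 × 1636.7 = 505.09 mGal
Free-air anomaly = 982921.69 − 983099.64 + (505.09) = 327.14 mGal
Bouguer slab correction = 0.04193 × 1.85 × 1636.7 = 126.96 mGal
Simple Bouguer anomaly = 327.14 − (126.96) = 200.18 mGal
Complete Bouguer anomaly = 200.18 + 4.72 = 204.90 mGal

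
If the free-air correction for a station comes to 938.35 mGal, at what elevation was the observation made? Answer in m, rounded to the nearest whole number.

3041

h = 938.35 / 0.3086 = 3040.67 m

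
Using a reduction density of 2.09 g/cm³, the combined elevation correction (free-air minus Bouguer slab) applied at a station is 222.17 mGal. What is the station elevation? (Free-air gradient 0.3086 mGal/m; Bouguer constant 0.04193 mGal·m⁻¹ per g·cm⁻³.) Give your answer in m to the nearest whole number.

Combined gradient = 0.3086 − 0.04193 × 2.09 = 0.2209663 mGal/m
h = 222.17 / 0.2209663 = 1005.45 m

1005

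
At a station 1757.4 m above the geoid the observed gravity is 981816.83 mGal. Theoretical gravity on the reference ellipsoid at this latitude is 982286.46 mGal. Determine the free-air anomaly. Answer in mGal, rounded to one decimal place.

Free-air correction = 0.3086 × 1757.4 = 542.33 mGal
Free-air anomaly = 981816.83 − 982286.46 + (542.33) = 72.70 mGal

72.7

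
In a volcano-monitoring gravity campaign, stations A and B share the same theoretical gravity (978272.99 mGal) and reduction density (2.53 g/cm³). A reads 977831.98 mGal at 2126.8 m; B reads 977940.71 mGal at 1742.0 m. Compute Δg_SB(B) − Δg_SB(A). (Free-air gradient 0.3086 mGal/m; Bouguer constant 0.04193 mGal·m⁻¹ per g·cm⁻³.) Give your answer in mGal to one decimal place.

30.8

Δg_SB(A) = 977831.98 − 978272.99 + 0.3086×2126.8 − 0.04193×2.53×2126.8 = -10.30 mGal
Δg_SB(B) = 977940.71 − 978272.99 + 0.3086×1742.0 − 0.04193×2.53×1742.0 = 20.50 mGal
Difference = 20.50 − (-10.30) = 30.80 mGal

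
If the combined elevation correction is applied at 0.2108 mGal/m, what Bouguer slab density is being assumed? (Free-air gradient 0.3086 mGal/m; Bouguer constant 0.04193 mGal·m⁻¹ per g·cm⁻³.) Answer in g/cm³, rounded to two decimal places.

0.2108 = 0.3086 − 0.04193 × ρ
ρ = (0.3086 − 0.2108) / 0.04193 = 2.33 g/cm³

2.33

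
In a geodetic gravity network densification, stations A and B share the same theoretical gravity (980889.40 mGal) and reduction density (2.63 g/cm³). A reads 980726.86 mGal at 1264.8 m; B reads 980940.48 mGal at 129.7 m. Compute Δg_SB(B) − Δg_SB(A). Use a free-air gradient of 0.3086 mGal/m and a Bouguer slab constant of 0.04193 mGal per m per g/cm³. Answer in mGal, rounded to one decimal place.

-11.5

Δg_SB(A) = 980726.86 − 980889.40 + 0.3086×1264.8 − 0.04193×2.63×1264.8 = 88.30 mGal
Δg_SB(B) = 980940.48 − 980889.40 + 0.3086×129.7 − 0.04193×2.63×129.7 = 76.80 mGal
Difference = 76.80 − (88.30) = -11.50 mGal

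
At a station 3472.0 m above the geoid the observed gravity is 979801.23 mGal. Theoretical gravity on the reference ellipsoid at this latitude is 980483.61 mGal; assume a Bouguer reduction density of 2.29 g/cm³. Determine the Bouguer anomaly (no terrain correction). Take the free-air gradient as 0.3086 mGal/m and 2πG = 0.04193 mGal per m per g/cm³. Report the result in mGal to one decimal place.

55.7

Free-air correction = 0.3086 × 3472.0 = 1071.46 mGal
Free-air anomaly = 979801.23 − 980483.61 + (1071.46) = 389.08 mGal
Bouguer slab correction = 0.04193 × 2.29 × 3472.0 = 333.38 mGal
Simple Bouguer anomaly = 389.08 − (333.38) = 55.70 mGal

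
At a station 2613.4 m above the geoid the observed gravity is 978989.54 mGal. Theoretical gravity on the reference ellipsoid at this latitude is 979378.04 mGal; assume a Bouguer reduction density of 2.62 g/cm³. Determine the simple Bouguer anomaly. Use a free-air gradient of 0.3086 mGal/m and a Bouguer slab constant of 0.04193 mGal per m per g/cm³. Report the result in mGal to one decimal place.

130.9

Free-air correction = 0.3086 × 2613.4 = 806.50 mGal
Free-air anomaly = 978989.54 − 979378.04 + (806.50) = 418.00 mGal
Bouguer slab correction = 0.04193 × 2.62 × 2613.4 = 287.10 mGal
Simple Bouguer anomaly = 418.00 − (287.10) = 130.90 mGal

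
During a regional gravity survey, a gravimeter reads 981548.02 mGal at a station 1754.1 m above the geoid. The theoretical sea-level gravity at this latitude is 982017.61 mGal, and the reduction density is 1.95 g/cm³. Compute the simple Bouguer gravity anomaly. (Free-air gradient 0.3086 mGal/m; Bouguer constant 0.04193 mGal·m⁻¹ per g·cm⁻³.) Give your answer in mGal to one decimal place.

-71.7

Free-air correction = 0.3086 × 1754.1 = 541.32 mGal
Free-air anomaly = 981548.02 − 982017.61 + (541.32) = 71.73 mGal
Bouguer slab correction = 0.04193 × 1.95 × 1754.1 = 143.42 mGal
Simple Bouguer anomaly = 71.73 − (143.42) = -71.69 mGal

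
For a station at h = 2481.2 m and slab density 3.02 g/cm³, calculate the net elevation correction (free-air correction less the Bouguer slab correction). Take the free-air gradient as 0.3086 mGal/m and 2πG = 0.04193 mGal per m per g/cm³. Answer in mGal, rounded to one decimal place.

451.5

Combined gradient = 0.3086 − 0.04193 × 3.02 = 0.1819714 mGal/m
Combined elevation correction = 0.1819714 × 2481.2 = 451.5 mGal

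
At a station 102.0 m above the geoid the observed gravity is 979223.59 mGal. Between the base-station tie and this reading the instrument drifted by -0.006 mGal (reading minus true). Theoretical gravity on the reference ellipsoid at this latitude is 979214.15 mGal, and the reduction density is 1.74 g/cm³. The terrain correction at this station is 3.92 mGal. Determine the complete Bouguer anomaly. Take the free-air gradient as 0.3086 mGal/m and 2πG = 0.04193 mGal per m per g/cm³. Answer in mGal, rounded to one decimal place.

37.4

Drift-corrected reading = 979223.59 − (-0.006) = 979223.596 mGal
Free-air correction = 0.3086 × 102.0 = 31.48 mGal
Free-air anomaly = 979223.596 − 979214.15 + (31.48) = 40.926 mGal
Bouguer slab correction = 0.04193 × 1.74 × 102.0 = 7.44 mGal
Simple Bouguer anomaly = 40.926 − (7.44) = 33.486 mGal
Complete Bouguer anomaly = 33.486 + 3.92 = 37.406 mGal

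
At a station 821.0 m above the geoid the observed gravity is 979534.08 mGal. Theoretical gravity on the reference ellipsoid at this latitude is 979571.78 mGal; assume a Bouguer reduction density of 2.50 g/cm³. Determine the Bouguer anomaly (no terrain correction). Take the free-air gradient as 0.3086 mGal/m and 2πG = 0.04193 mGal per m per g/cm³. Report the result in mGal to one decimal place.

129.6

Free-air correction = 0.3086 × 821.0 = 253.36 mGal
Free-air anomaly = 979534.08 − 979571.78 + (253.36) = 215.66 mGal
Bouguer slab correction = 0.04193 × 2.50 × 821.0 = 86.06 mGal
Simple Bouguer anomaly = 215.66 − (86.06) = 129.60 mGal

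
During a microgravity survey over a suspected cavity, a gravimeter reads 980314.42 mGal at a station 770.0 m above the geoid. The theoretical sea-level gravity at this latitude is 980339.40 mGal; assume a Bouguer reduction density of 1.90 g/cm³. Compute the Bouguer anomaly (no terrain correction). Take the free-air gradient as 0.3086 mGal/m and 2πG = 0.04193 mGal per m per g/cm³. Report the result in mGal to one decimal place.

Free-air correction = 0.3086 × 770.0 = 237.62 mGal
Free-air anomaly = 980314.42 − 980339.40 + (237.62) = 212.64 mGal
Bouguer slab correction = 0.04193 × 1.90 × 770.0 = 61.34 mGal
Simple Bouguer anomaly = 212.64 − (61.34) = 151.30 mGal

151.3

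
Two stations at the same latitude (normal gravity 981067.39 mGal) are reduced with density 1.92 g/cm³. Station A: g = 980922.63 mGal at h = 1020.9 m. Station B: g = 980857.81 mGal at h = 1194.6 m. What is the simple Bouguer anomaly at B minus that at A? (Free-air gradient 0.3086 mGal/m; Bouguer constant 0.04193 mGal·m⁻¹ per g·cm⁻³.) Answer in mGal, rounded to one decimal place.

Δg_SB(A) = 980922.63 − 981067.39 + 0.3086×1020.9 − 0.04193×1.92×1020.9 = 88.10 mGal
Δg_SB(B) = 980857.81 − 981067.39 + 0.3086×1194.6 − 0.04193×1.92×1194.6 = 62.90 mGal
Difference = 62.90 − (88.10) = -25.20 mGal

-25.2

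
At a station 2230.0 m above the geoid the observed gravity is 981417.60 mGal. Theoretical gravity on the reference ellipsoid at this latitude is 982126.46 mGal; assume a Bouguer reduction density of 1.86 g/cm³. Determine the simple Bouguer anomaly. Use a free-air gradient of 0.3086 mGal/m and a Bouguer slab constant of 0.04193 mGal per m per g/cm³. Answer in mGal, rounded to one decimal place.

-194.6

Free-air correction = 0.3086 × 2230.0 = 688.18 mGal
Free-air anomaly = 981417.60 − 982126.46 + (688.18) = -20.68 mGal
Bouguer slab correction = 0.04193 × 1.86 × 2230.0 = 173.92 mGal
Simple Bouguer anomaly = -20.68 − (173.92) = -194.60 mGal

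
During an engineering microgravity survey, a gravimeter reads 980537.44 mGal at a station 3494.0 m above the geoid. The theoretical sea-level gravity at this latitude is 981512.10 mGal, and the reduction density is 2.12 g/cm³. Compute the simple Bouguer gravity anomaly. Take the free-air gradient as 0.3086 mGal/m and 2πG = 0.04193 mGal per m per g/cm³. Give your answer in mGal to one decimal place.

Free-air correction = 0.3086 × 3494.0 = 1078.25 mGal
Free-air anomaly = 980537.44 − 981512.10 + (1078.25) = 103.59 mGal
Bouguer slab correction = 0.04193 × 2.12 × 3494.0 = 310.59 mGal
Simple Bouguer anomaly = 103.59 − (310.59) = -207.00 mGal

-207.0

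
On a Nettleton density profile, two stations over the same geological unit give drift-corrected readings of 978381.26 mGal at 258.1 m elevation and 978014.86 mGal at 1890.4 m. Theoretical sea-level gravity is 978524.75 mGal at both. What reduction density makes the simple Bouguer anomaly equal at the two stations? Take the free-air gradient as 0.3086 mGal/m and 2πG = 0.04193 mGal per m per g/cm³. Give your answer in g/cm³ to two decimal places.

Δg_obs = 978014.86 − 978381.26 = -366.40 mGal over Δh = 1890.4 − 258.1 = 1632.3 m
Equal Bouguer anomalies ⇒ Δg_obs + (0.3086 − 0.04193ρ)·Δh = 0
0.3086 − 0.04193ρ = −Δg_obs/Δh = 0.22447
ρ = (0.3086 − 0.22447) / 0.04193 = 2.01 g/cm³

2.01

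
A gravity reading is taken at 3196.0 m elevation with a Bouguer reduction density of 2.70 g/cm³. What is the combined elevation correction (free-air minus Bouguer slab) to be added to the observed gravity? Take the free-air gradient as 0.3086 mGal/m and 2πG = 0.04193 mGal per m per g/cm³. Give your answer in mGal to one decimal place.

Combined gradient = 0.3086 − 0.04193 × 2.70 = 0.1953890 mGal/m
Combined elevation correction = 0.1953890 × 3196.0 = 624.5 mGal

624.5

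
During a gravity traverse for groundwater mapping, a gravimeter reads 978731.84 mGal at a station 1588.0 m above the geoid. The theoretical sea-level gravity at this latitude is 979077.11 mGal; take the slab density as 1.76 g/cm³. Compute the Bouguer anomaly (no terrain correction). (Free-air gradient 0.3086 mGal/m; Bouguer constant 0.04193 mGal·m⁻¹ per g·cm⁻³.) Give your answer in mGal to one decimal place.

Free-air correction = 0.3086 × 1588.0 = 490.06 mGal
Free-air anomaly = 978731.84 − 979077.11 + (490.06) = 144.79 mGal
Bouguer slab correction = 0.04193 × 1.76 × 1588.0 = 117.19 mGal
Simple Bouguer anomaly = 144.79 − (117.19) = 27.60 mGal

27.6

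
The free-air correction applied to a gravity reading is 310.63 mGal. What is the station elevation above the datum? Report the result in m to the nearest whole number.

h = 310.63 / 0.3086 = 1006.58 m

1007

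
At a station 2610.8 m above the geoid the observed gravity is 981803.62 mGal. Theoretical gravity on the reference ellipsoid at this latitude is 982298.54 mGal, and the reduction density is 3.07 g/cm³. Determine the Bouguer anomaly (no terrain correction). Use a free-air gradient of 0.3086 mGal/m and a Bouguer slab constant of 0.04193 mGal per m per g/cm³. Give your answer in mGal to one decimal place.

Free-air correction = 0.3086 × 2610.8 = 805.69 mGal
Free-air anomaly = 981803.62 − 982298.54 + (805.69) = 310.77 mGal
Bouguer slab correction = 0.04193 × 3.07 × 2610.8 = 336.08 mGal
Simple Bouguer anomaly = 310.77 − (336.08) = -25.31 mGal

-25.3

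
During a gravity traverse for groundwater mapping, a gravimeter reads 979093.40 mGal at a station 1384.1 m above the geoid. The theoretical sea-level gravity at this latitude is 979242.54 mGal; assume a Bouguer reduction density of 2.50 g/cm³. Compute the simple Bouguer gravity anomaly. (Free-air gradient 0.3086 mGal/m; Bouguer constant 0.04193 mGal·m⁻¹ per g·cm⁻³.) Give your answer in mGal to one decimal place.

132.9

Free-air correction = 0.3086 × 1384.1 = 427.13 mGal
Free-air anomaly = 979093.40 − 979242.54 + (427.13) = 277.99 mGal
Bouguer slab correction = 0.04193 × 2.50 × 1384.1 = 145.09 mGal
Simple Bouguer anomaly = 277.99 − (145.09) = 132.90 mGal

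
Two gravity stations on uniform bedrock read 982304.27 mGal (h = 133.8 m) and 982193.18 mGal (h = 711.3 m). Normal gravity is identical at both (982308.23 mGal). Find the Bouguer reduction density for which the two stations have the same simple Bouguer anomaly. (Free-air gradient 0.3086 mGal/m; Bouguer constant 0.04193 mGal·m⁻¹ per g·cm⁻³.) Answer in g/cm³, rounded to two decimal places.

2.77

Δg_obs = 982193.18 − 982304.27 = -111.09 mGal over Δh = 711.3 − 133.8 = 577.5 m
Equal Bouguer anomalies ⇒ Δg_obs + (0.3086 − 0.04193ρ)·Δh = 0
0.3086 − 0.04193ρ = −Δg_obs/Δh = 0.19236
ρ = (0.3086 − 0.19236) / 0.04193 = 2.77 g/cm³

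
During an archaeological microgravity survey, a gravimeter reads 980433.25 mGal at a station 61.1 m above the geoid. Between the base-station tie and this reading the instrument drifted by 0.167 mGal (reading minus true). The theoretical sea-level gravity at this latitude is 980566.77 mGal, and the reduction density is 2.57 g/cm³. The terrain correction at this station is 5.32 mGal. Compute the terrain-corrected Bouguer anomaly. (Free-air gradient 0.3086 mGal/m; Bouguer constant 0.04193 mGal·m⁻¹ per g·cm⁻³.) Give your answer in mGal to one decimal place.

-116.1

Drift-corrected reading = 980433.25 − (0.167) = 980433.083 mGal
Free-air correction = 0.3086 × 61.1 = 18.86 mGal
Free-air anomaly = 980433.083 − 980566.77 + (18.86) = -114.827 mGal
Bouguer slab correction = 0.04193 × 2.57 × 61.1 = 6.58 mGal
Simple Bouguer anomaly = -114.827 − (6.58) = -121.407 mGal
Complete Bouguer anomaly = -121.407 + 5.32 = -116.087 mGal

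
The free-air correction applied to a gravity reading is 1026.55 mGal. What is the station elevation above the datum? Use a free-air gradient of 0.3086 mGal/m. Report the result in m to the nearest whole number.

h = 1026.55 / 0.3086 = 3326.47 m

3326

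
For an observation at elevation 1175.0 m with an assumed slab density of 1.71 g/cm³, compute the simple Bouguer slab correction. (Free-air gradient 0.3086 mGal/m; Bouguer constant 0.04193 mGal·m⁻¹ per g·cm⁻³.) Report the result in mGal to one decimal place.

Bouguer slab correction = 0.04193 × 1.71 × 1175.0 = 84.2 mGal

84.2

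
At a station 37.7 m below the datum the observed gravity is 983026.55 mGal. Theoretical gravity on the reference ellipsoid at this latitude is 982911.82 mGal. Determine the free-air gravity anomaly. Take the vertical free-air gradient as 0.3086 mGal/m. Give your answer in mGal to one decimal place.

103.1

Free-air correction = 0.3086 × -37.7 = -11.63 mGal
Free-air anomaly = 983026.55 − 982911.82 + (-11.63) = 103.10 mGal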